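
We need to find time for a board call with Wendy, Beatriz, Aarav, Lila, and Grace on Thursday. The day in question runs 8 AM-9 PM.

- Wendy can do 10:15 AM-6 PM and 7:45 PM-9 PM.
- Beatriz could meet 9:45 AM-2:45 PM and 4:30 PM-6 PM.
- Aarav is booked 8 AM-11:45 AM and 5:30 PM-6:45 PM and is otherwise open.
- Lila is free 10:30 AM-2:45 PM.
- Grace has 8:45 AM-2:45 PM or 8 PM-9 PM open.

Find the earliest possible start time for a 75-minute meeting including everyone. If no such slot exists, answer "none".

Wendy free: 10:15-18:00, 19:45-21:00.
Beatriz free: 09:45-14:45, 16:30-18:00.
Aarav free: 11:45-17:30, 18:45-21:00 (invert busy blocks within the working day).
Lila free: 10:30-14:45.
Grace free: 08:45-14:45, 20:00-21:00.
Wendy ∩ Beatriz: 10:15-14:45, 16:30-18:00.
Wendy ∩ Beatriz ∩ Aarav: 11:45-14:45, 16:30-17:30.
Wendy ∩ Beatriz ∩ Aarav ∩ Lila: 11:45-14:45.
Wendy ∩ Beatriz ∩ Aarav ∩ Lila ∩ Grace: 11:45-14:45.
So the common availability across everyone is 11:45-14:45.
The first common window of at least 75 minutes is 11:45-14:45, so the earliest start is 11:45.

11:45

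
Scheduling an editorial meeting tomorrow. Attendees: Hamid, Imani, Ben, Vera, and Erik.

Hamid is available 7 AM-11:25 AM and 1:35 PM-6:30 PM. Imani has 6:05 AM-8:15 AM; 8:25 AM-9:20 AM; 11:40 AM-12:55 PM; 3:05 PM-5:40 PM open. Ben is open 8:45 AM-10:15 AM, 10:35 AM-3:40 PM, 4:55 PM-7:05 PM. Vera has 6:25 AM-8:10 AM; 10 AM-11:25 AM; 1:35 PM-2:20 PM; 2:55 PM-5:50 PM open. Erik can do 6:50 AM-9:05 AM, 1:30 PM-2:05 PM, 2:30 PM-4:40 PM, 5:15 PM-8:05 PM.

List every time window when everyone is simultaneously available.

Hamid ∩ Imani: 07:00-08:15, 08:25-09:20, 15:05-17:40.
Hamid ∩ Imani ∩ Ben: 08:45-09:20, 15:05-15:40, 16:55-17:40.
Hamid ∩ Imani ∩ Ben ∩ Vera: 15:05-15:40, 16:55-17:40.
Hamid ∩ Imani ∩ Ben ∩ Vera ∩ Erik: 15:05-15:40, 17:15-17:40.
Those are the intersection windows.

15:05-15:40, 17:15-17:40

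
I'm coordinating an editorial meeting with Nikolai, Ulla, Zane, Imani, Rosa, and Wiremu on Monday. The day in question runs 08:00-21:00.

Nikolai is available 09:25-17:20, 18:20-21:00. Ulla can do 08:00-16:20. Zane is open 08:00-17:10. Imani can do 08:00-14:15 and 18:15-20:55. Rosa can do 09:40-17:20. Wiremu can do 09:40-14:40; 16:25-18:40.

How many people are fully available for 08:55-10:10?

Ulla, Zane, and Imani can make the full 08:55-10:10 slot — that's 3.

3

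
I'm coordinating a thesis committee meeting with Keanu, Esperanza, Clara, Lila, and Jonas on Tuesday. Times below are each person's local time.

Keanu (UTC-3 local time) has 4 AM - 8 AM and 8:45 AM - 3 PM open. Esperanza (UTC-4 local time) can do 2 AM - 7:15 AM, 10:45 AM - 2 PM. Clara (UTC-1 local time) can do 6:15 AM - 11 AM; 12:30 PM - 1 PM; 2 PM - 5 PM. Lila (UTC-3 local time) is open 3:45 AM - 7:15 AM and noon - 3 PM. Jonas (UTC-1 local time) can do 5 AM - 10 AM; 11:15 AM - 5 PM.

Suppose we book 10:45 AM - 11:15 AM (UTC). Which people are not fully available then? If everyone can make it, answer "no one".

Jonas, Keanu, Lila

Keanu in UTC: 07:00-11:00, 11:45-18:00 (add 3h to convert from UTC-3).
Esperanza in UTC: 06:00-11:15, 14:45-18:00 (add 4h to convert from UTC-4).
Clara in UTC: 07:15-12:00, 13:30-14:00, 15:00-18:00 (add 1h to convert from UTC-1).
Lila in UTC: 06:45-10:15, 15:00-18:00 (add 3h to convert from UTC-3).
Jonas in UTC: 06:00-11:00, 12:15-18:00 (add 1h to convert from UTC-1).
Keanu: not fully free for 10:45-11:15. Esperanza: free for 10:45-11:15. Clara: free for 10:45-11:15. Lila: not fully free for 10:45-11:15. Jonas: not fully free for 10:45-11:15.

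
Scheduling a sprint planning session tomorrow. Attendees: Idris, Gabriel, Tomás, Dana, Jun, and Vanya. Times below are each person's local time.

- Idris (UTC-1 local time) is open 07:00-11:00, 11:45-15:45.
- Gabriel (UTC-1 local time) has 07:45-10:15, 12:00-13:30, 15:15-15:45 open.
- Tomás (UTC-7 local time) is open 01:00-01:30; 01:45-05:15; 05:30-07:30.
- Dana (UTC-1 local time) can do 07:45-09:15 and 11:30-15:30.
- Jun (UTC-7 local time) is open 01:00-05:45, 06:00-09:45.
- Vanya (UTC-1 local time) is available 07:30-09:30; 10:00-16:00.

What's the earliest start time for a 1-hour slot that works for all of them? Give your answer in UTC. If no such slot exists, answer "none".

08:45

Idris in UTC: 08:00-12:00, 12:45-16:45 (add 1h to convert from UTC-1).
Gabriel in UTC: 08:45-11:15, 13:00-14:30, 16:15-16:45 (add 1h to convert from UTC-1).
Tomás in UTC: 08:00-08:30, 08:45-12:15, 12:30-14:30 (add 7h to convert from UTC-7).
Dana in UTC: 08:45-10:15, 12:30-16:30 (add 1h to convert from UTC-1).
Jun in UTC: 08:00-12:45, 13:00-16:45 (add 7h to convert from UTC-7).
Vanya in UTC: 08:30-10:30, 11:00-17:00 (add 1h to convert from UTC-1).
Idris ∩ Gabriel: 08:45-11:15, 13:00-14:30, 16:15-16:45.
Idris ∩ Gabriel ∩ Tomás: 08:45-11:15, 13:00-14:30.
Idris ∩ Gabriel ∩ Tomás ∩ Dana: 08:45-10:15, 13:00-14:30.
Idris ∩ Gabriel ∩ Tomás ∩ Dana ∩ Jun: 08:45-10:15, 13:00-14:30.
Idris ∩ Gabriel ∩ Tomás ∩ Dana ∩ Jun ∩ Vanya: 08:45-10:15, 13:00-14:30.
The first common window of at least 60 minutes is 08:45-10:15, so the earliest start is 08:45.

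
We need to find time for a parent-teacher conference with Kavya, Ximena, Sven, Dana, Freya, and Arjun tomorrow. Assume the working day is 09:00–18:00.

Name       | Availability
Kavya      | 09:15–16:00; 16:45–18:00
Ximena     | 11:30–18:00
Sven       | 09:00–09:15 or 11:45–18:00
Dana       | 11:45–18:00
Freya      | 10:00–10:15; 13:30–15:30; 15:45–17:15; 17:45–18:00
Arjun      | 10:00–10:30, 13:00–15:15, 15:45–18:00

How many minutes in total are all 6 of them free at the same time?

165

Kavya ∩ Ximena: 11:30-16:00, 16:45-18:00.
Kavya ∩ Ximena ∩ Sven: 11:45-16:00, 16:45-18:00.
Kavya ∩ Ximena ∩ Sven ∩ Dana: 11:45-16:00, 16:45-18:00.
Kavya ∩ Ximena ∩ Sven ∩ Dana ∩ Freya: 13:30-15:30, 15:45-16:00, 16:45-17:15, 17:45-18:00.
Kavya ∩ Ximena ∩ Sven ∩ Dana ∩ Freya ∩ Arjun: 13:30-15:15, 15:45-16:00, 16:45-17:15, 17:45-18:00.
So the common availability across everyone is 13:30-15:15, 15:45-16:00, 16:45-17:15, 17:45-18:00.
Summing the common windows: 105 + 15 + 30 + 15 = 165 minutes.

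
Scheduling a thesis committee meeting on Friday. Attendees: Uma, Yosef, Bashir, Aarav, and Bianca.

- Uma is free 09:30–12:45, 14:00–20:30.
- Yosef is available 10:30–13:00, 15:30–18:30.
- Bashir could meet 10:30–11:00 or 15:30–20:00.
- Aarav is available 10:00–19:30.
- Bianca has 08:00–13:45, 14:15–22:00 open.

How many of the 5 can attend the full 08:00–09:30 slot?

Bianca can make the full 08:00-09:30 slot — that's 1.

1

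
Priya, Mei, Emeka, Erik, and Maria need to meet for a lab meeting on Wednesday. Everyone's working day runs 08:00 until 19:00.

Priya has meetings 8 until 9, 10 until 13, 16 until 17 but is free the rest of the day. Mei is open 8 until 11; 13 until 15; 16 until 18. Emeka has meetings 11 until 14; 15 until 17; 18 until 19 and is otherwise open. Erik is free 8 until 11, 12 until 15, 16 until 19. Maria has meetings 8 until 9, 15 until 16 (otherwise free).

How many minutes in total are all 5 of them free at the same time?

Priya free: 09:00-10:00, 13:00-16:00, 17:00-19:00 (invert busy blocks within the working day).
Mei free: 08:00-11:00, 13:00-15:00, 16:00-18:00.
Emeka free: 08:00-11:00, 14:00-15:00, 17:00-18:00 (invert busy blocks within the working day).
Erik free: 08:00-11:00, 12:00-15:00, 16:00-19:00.
Maria free: 09:00-15:00, 16:00-19:00 (invert busy blocks within the working day).
Priya ∩ Mei: 09:00-10:00, 13:00-15:00, 17:00-18:00.
Priya ∩ Mei ∩ Emeka: 09:00-10:00, 14:00-15:00, 17:00-18:00.
Priya ∩ Mei ∩ Emeka ∩ Erik: 09:00-10:00, 14:00-15:00, 17:00-18:00.
Priya ∩ Mei ∩ Emeka ∩ Erik ∩ Maria: 09:00-10:00, 14:00-15:00, 17:00-18:00.
Summing the common windows: 60 + 60 + 60 = 180 minutes.

180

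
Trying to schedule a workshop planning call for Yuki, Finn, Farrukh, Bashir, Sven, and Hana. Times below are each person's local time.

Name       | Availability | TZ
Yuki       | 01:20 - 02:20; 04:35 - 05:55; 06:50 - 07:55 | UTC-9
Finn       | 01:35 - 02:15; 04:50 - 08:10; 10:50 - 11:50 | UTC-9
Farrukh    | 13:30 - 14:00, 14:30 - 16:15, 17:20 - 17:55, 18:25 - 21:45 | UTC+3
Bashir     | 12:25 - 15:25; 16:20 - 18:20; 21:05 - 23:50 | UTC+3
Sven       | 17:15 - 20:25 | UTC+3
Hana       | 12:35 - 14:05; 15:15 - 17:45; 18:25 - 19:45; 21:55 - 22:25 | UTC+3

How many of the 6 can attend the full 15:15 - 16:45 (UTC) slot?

Yuki in UTC: 10:20-11:20, 13:35-14:55, 15:50-16:55 (add 9h to convert from UTC-9).
Finn in UTC: 10:35-11:15, 13:50-17:10, 19:50-20:50 (add 9h to convert from UTC-9).
Farrukh in UTC: 10:30-11:00, 11:30-13:15, 14:20-14:55, 15:25-18:45 (subtract 3h to convert from UTC+3).
Bashir in UTC: 09:25-12:25, 13:20-15:20, 18:05-20:50 (subtract 3h to convert from UTC+3).
Sven in UTC: 14:15-17:25 (subtract 3h to convert from UTC+3).
Hana in UTC: 09:35-11:05, 12:15-14:45, 15:25-16:45, 18:55-19:25 (subtract 3h to convert from UTC+3).
Finn and Sven can make the full 15:15-16:45 slot — that's 2.

2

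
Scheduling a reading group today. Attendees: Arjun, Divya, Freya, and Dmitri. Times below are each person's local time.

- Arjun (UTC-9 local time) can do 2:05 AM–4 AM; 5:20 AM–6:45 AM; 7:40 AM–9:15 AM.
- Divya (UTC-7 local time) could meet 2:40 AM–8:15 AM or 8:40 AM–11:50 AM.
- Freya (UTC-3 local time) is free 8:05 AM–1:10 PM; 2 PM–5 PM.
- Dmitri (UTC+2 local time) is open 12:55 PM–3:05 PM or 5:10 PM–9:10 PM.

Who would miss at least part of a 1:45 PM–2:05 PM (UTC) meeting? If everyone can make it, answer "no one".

Arjun, Dmitri

Arjun in UTC: 11:05-13:00, 14:20-15:45, 16:40-18:15 (add 9h to convert from UTC-9).
Divya in UTC: 09:40-15:15, 15:40-18:50 (add 7h to convert from UTC-7).
Freya in UTC: 11:05-16:10, 17:00-20:00 (add 3h to convert from UTC-3).
Dmitri in UTC: 10:55-13:05, 15:10-19:10 (subtract 2h to convert from UTC+2).
Arjun: not fully free for 13:45-14:05. Divya: free for 13:45-14:05. Freya: free for 13:45-14:05. Dmitri: not fully free for 13:45-14:05.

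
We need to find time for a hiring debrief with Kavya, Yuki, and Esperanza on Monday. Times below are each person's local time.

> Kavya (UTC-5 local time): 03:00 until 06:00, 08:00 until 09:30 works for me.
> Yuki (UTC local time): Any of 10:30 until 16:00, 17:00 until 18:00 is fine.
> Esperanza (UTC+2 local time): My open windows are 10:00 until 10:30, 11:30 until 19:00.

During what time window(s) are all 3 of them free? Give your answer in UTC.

Kavya in UTC: 08:00-11:00, 13:00-14:30 (add 5h to convert from UTC-5).
Yuki in UTC: 10:30-16:00, 17:00-18:00.
Esperanza in UTC: 08:00-08:30, 09:30-17:00 (subtract 2h to convert from UTC+2).
Kavya ∩ Yuki: 10:30-11:00, 13:00-14:30.
Kavya ∩ Yuki ∩ Esperanza: 10:30-11:00, 13:00-14:30.
So the common availability across everyone is 10:30-11:00, 13:00-14:30.

10:30-11:00, 13:00-14:30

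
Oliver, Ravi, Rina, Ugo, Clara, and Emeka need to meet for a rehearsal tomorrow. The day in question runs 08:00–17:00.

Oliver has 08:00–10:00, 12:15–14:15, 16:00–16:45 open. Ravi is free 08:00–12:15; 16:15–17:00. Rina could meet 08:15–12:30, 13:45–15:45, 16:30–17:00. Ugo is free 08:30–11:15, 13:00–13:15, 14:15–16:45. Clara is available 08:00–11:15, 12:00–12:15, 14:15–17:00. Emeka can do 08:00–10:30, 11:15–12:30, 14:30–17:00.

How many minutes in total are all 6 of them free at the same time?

Oliver ∩ Ravi: 08:00-10:00, 16:15-16:45.
Oliver ∩ Ravi ∩ Rina: 08:15-10:00, 16:30-16:45.
Oliver ∩ Ravi ∩ Rina ∩ Ugo: 08:30-10:00, 16:30-16:45.
Oliver ∩ Ravi ∩ Rina ∩ Ugo ∩ Clara: 08:30-10:00, 16:30-16:45.
Oliver ∩ Ravi ∩ Rina ∩ Ugo ∩ Clara ∩ Emeka: 08:30-10:00, 16:30-16:45.
So the common availability across everyone is 08:30-10:00, 16:30-16:45.
Summing the common windows: 90 + 15 = 105 minutes.

105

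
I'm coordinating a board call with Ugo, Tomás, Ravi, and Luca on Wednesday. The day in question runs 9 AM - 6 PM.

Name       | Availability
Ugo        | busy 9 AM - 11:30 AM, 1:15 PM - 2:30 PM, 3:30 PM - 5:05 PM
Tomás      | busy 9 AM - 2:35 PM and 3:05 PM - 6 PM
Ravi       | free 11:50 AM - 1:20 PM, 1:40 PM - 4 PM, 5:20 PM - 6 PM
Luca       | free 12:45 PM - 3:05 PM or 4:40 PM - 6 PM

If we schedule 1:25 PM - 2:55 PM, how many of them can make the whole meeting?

1

Ugo free: 11:30-13:15, 14:30-15:30, 17:05-18:00 (invert busy blocks within the working day).
Tomás free: 14:35-15:05 (invert busy blocks within the working day).
Ravi free: 11:50-13:20, 13:40-16:00, 17:20-18:00.
Luca free: 12:45-15:05, 16:40-18:00.
Luca can make the full 13:25-14:55 slot — that's 1.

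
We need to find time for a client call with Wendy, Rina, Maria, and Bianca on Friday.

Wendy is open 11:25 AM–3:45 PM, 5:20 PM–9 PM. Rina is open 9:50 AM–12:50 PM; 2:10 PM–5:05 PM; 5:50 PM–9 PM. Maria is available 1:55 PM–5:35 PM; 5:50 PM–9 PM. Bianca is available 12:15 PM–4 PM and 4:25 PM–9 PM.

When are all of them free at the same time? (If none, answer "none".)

14:10-15:45, 17:50-21:00

Wendy ∩ Rina: 11:25-12:50, 14:10-15:45, 17:50-21:00.
Wendy ∩ Rina ∩ Maria: 14:10-15:45, 17:50-21:00.
Wendy ∩ Rina ∩ Maria ∩ Bianca: 14:10-15:45, 17:50-21:00.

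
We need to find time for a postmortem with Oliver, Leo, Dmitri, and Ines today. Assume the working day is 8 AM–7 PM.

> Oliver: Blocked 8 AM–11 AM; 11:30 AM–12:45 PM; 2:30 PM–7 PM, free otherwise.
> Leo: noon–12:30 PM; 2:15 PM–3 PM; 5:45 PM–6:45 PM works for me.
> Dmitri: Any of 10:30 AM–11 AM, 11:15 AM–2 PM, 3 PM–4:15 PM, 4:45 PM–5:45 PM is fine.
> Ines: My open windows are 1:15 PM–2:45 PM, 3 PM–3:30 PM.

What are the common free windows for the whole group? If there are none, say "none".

none

Oliver free: 11:00-11:30, 12:45-14:30 (invert busy blocks within the working day).
Leo free: 12:00-12:30, 14:15-15:00, 17:45-18:45.
Dmitri free: 10:30-11:00, 11:15-14:00, 15:00-16:15, 16:45-17:45.
Ines free: 13:15-14:45, 15:00-15:30.
Oliver ∩ Leo: 14:15-14:30.
Oliver ∩ Leo ∩ Dmitri: ∅.
Oliver ∩ Leo ∩ Dmitri ∩ Ines: ∅.
There is no time when everyone is free.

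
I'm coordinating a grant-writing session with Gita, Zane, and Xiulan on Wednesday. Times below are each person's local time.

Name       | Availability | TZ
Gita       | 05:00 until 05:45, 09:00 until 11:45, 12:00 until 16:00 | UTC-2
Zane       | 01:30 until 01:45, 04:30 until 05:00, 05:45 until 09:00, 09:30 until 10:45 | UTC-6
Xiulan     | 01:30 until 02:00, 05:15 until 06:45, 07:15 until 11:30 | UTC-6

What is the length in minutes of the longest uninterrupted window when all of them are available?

Gita in UTC: 07:00-07:45, 11:00-13:45, 14:00-18:00 (add 2h to convert from UTC-2).
Zane in UTC: 07:30-07:45, 10:30-11:00, 11:45-15:00, 15:30-16:45 (add 6h to convert from UTC-6).
Xiulan in UTC: 07:30-08:00, 11:15-12:45, 13:15-17:30 (add 6h to convert from UTC-6).
Gita ∩ Zane: 07:30-07:45, 11:45-13:45, 14:00-15:00, 15:30-16:45.
Gita ∩ Zane ∩ Xiulan: 07:30-07:45, 11:45-12:45, 13:15-13:45, 14:00-15:00, 15:30-16:45.
The longest is 15:30-16:45 at 75 minutes.

75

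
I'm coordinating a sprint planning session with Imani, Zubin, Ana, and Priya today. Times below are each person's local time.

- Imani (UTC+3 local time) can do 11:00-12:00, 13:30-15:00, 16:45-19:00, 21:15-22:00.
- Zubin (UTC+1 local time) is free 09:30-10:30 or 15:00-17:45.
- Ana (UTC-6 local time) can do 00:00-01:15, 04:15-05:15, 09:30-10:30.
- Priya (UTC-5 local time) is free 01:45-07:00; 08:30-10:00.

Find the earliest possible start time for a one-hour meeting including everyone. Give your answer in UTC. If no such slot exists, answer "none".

Imani in UTC: 08:00-09:00, 10:30-12:00, 13:45-16:00, 18:15-19:00 (subtract 3h to convert from UTC+3).
Zubin in UTC: 08:30-09:30, 14:00-16:45 (subtract 1h to convert from UTC+1).
Ana in UTC: 06:00-07:15, 10:15-11:15, 15:30-16:30 (add 6h to convert from UTC-6).
Priya in UTC: 06:45-12:00, 13:30-15:00 (add 5h to convert from UTC-5).
Imani ∩ Zubin: 08:30-09:00, 14:00-16:00.
Imani ∩ Zubin ∩ Ana: 15:30-16:00.
Imani ∩ Zubin ∩ Ana ∩ Priya: ∅.
There is no time when everyone is free.
No common window is at least 60 minutes long.

none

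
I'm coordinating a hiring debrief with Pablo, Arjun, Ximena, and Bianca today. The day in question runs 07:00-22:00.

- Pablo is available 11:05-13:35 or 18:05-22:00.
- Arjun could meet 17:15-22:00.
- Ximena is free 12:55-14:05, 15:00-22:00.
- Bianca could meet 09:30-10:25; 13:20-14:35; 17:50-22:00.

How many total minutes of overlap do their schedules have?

Pablo ∩ Arjun: 18:05-22:00.
Pablo ∩ Arjun ∩ Ximena: 18:05-22:00.
Pablo ∩ Arjun ∩ Ximena ∩ Bianca: 18:05-22:00.
Those are the intersection windows.
That's a single block of 235 minutes.

235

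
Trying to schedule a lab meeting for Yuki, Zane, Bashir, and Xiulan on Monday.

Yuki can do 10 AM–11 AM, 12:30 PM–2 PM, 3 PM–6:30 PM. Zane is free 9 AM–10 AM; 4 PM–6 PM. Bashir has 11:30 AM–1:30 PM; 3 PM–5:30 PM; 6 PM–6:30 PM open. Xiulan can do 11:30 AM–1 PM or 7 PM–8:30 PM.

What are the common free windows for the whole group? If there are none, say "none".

Yuki ∩ Zane: 16:00-18:00.
Yuki ∩ Zane ∩ Bashir: 16:00-17:30.
Yuki ∩ Zane ∩ Bashir ∩ Xiulan: ∅.
There is no time when everyone is free.

none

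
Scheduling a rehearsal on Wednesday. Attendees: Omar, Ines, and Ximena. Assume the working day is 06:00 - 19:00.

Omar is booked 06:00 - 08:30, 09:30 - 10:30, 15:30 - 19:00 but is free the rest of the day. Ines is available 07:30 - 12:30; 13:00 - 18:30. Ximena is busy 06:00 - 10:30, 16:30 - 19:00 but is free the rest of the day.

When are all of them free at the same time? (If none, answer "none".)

10:30-12:30, 13:00-15:30

Omar free: 08:30-09:30, 10:30-15:30 (invert busy blocks within the working day).
Ines free: 07:30-12:30, 13:00-18:30.
Ximena free: 10:30-16:30 (invert busy blocks within the working day).
Omar ∩ Ines: 08:30-09:30, 10:30-12:30, 13:00-15:30.
Omar ∩ Ines ∩ Ximena: 10:30-12:30, 13:00-15:30.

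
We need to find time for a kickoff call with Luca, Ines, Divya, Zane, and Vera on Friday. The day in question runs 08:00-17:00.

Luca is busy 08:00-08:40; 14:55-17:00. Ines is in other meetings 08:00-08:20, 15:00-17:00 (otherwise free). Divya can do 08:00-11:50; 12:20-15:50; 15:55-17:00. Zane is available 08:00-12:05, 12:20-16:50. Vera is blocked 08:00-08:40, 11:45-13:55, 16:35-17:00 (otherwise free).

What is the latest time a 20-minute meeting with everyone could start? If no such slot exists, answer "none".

14:35

Luca free: 08:40-14:55 (invert busy blocks within the working day).
Ines free: 08:20-15:00 (invert busy blocks within the working day).
Divya free: 08:00-11:50, 12:20-15:50, 15:55-17:00.
Zane free: 08:00-12:05, 12:20-16:50.
Vera free: 08:40-11:45, 13:55-16:35 (invert busy blocks within the working day).
Luca ∩ Ines: 08:40-14:55.
Luca ∩ Ines ∩ Divya: 08:40-11:50, 12:20-14:55.
Luca ∩ Ines ∩ Divya ∩ Zane: 08:40-11:50, 12:20-14:55.
Luca ∩ Ines ∩ Divya ∩ Zane ∩ Vera: 08:40-11:45, 13:55-14:55.
The last common window of at least 20 minutes is 13:55-14:55; a 20-minute meeting can start as late as 14:35 and still end by 14:55.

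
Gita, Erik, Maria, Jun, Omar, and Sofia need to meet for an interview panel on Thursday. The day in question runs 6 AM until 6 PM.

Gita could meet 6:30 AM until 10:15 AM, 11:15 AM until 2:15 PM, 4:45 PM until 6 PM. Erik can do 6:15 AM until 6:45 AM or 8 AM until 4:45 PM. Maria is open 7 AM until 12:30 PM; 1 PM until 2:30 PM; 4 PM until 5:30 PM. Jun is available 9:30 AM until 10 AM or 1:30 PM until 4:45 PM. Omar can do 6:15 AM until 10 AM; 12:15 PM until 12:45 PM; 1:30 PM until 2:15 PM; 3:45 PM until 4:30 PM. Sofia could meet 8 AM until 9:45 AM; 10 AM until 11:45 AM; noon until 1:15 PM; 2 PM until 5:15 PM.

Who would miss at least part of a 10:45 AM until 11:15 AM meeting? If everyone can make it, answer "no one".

Gita: not fully free for 10:45-11:15. Erik: free for 10:45-11:15. Maria: free for 10:45-11:15. Jun: not fully free for 10:45-11:15. Omar: not fully free for 10:45-11:15. Sofia: free for 10:45-11:15.

Gita, Jun, Omar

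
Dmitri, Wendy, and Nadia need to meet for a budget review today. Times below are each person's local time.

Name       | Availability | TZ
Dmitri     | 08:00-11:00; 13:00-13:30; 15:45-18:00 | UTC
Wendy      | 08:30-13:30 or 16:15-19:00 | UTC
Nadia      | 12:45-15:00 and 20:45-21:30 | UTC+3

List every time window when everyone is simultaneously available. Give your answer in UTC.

Dmitri in UTC: 08:00-11:00, 13:00-13:30, 15:45-18:00.
Wendy in UTC: 08:30-13:30, 16:15-19:00.
Nadia in UTC: 09:45-12:00, 17:45-18:30 (subtract 3h to convert from UTC+3).
Dmitri ∩ Wendy: 08:30-11:00, 13:00-13:30, 16:15-18:00.
Dmitri ∩ Wendy ∩ Nadia: 09:45-11:00, 17:45-18:00.

09:45-11:00, 17:45-18:00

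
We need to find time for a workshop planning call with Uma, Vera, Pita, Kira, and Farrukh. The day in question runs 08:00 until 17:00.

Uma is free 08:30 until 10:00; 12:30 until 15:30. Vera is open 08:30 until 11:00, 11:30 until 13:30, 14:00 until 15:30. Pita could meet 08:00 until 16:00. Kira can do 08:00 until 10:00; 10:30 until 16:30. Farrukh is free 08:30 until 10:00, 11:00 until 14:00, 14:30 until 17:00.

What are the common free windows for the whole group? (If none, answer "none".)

Uma ∩ Vera: 08:30-10:00, 12:30-13:30, 14:00-15:30.
Uma ∩ Vera ∩ Pita: 08:30-10:00, 12:30-13:30, 14:00-15:30.
Uma ∩ Vera ∩ Pita ∩ Kira: 08:30-10:00, 12:30-13:30, 14:00-15:30.
Uma ∩ Vera ∩ Pita ∩ Kira ∩ Farrukh: 08:30-10:00, 12:30-13:30, 14:30-15:30.
Those are the intersection windows.

08:30-10:00, 12:30-13:30, 14:30-15:30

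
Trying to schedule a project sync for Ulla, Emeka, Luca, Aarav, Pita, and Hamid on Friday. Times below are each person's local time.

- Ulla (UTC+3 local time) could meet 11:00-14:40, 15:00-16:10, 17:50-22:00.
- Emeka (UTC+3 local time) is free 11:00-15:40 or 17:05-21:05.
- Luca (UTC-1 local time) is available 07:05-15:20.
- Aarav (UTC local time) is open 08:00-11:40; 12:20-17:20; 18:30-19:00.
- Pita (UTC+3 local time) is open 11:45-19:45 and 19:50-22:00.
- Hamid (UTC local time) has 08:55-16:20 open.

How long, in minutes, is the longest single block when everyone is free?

Ulla in UTC: 08:00-11:40, 12:00-13:10, 14:50-19:00 (subtract 3h to convert from UTC+3).
Emeka in UTC: 08:00-12:40, 14:05-18:05 (subtract 3h to convert from UTC+3).
Luca in UTC: 08:05-16:20 (add 1h to convert from UTC-1).
Aarav in UTC: 08:00-11:40, 12:20-17:20, 18:30-19:00.
Pita in UTC: 08:45-16:45, 16:50-19:00 (subtract 3h to convert from UTC+3).
Hamid in UTC: 08:55-16:20.
Ulla ∩ Emeka: 08:00-11:40, 12:00-12:40, 14:50-18:05.
Ulla ∩ Emeka ∩ Luca: 08:05-11:40, 12:00-12:40, 14:50-16:20.
Ulla ∩ Emeka ∩ Luca ∩ Aarav: 08:05-11:40, 12:20-12:40, 14:50-16:20.
Ulla ∩ Emeka ∩ Luca ∩ Aarav ∩ Pita: 08:45-11:40, 12:20-12:40, 14:50-16:20.
Ulla ∩ Emeka ∩ Luca ∩ Aarav ∩ Pita ∩ Hamid: 08:55-11:40, 12:20-12:40, 14:50-16:20.
The longest is 08:55-11:40 at 165 minutes.

165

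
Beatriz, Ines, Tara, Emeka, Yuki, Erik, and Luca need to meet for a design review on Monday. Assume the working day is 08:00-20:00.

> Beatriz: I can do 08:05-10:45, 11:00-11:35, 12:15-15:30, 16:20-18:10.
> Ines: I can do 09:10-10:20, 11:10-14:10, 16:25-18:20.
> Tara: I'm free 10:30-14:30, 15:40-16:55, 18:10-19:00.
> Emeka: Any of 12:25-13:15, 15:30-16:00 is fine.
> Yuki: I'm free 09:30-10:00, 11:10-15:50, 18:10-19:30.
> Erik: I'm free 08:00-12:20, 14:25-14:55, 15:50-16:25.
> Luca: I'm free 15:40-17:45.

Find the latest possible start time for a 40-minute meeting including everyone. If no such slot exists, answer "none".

Beatriz ∩ Ines: 09:10-10:20, 11:10-11:35, 12:15-14:10, 16:25-18:10.
Beatriz ∩ Ines ∩ Tara: 11:10-11:35, 12:15-14:10, 16:25-16:55.
Beatriz ∩ Ines ∩ Tara ∩ Emeka: 12:25-13:15.
Beatriz ∩ Ines ∩ Tara ∩ Emeka ∩ Yuki: 12:25-13:15.
Beatriz ∩ Ines ∩ Tara ∩ Emeka ∩ Yuki ∩ Erik: ∅.
Beatriz ∩ Ines ∩ Tara ∩ Emeka ∩ Yuki ∩ Erik ∩ Luca: ∅.
There is no time when everyone is free.
No common window is at least 40 minutes long.

none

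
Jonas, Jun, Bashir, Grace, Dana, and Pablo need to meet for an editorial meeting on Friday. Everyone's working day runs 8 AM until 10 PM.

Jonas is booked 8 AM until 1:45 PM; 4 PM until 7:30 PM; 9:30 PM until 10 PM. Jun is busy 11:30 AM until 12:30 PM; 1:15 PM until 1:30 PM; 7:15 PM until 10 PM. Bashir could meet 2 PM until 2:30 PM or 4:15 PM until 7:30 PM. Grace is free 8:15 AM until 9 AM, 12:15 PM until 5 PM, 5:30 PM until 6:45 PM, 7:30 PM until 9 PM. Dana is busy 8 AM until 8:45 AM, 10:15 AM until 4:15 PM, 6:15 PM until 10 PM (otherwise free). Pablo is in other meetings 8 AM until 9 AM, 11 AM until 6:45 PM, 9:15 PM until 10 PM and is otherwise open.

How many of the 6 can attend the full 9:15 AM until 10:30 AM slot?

Jonas free: 13:45-16:00, 19:30-21:30 (invert busy blocks within the working day).
Jun free: 08:00-11:30, 12:30-13:15, 13:30-19:15 (invert busy blocks within the working day).
Bashir free: 14:00-14:30, 16:15-19:30.
Grace free: 08:15-09:00, 12:15-17:00, 17:30-18:45, 19:30-21:00.
Dana free: 08:45-10:15, 16:15-18:15 (invert busy blocks within the working day).
Pablo free: 09:00-11:00, 18:45-21:15 (invert busy blocks within the working day).
Jun and Pablo can make the full 09:15-10:30 slot — that's 2.

2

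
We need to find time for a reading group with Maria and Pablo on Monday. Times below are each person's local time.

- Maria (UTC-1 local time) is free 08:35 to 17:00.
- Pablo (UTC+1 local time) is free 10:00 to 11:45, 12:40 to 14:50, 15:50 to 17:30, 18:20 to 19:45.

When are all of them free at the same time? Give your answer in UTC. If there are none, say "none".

09:35-10:45, 11:40-13:50, 14:50-16:30, 17:20-18:00

Maria in UTC: 09:35-18:00 (add 1h to convert from UTC-1).
Pablo in UTC: 09:00-10:45, 11:40-13:50, 14:50-16:30, 17:20-18:45 (subtract 1h to convert from UTC+1).
Maria ∩ Pablo: 09:35-10:45, 11:40-13:50, 14:50-16:30, 17:20-18:00.
Those are the intersection windows.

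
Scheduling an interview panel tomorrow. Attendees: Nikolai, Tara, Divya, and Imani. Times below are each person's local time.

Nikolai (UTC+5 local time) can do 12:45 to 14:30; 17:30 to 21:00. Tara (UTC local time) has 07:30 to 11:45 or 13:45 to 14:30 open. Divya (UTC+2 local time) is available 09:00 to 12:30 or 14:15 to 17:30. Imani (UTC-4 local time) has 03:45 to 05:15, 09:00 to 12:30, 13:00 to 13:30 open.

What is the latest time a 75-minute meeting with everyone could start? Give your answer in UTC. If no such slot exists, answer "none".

08:00

Nikolai in UTC: 07:45-09:30, 12:30-16:00 (subtract 5h to convert from UTC+5).
Tara in UTC: 07:30-11:45, 13:45-14:30.
Divya in UTC: 07:00-10:30, 12:15-15:30 (subtract 2h to convert from UTC+2).
Imani in UTC: 07:45-09:15, 13:00-16:30, 17:00-17:30 (add 4h to convert from UTC-4).
Nikolai ∩ Tara: 07:45-09:30, 13:45-14:30.
Nikolai ∩ Tara ∩ Divya: 07:45-09:30, 13:45-14:30.
Nikolai ∩ Tara ∩ Divya ∩ Imani: 07:45-09:15, 13:45-14:30.
The last common window of at least 75 minutes is 07:45-09:15; a 75-minute meeting can start as late as 08:00 and still end by 09:15.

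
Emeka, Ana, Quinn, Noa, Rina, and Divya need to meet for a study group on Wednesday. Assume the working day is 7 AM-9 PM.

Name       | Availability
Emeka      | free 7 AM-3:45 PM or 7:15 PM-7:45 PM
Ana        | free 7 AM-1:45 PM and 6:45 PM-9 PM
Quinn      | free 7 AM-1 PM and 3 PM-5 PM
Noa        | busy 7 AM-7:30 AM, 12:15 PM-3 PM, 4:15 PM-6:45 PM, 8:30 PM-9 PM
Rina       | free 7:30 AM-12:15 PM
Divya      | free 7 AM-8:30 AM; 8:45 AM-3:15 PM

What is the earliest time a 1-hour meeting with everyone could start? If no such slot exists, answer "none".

Emeka free: 07:00-15:45, 19:15-19:45.
Ana free: 07:00-13:45, 18:45-21:00.
Quinn free: 07:00-13:00, 15:00-17:00.
Noa free: 07:30-12:15, 15:00-16:15, 18:45-20:30 (invert busy blocks within the working day).
Rina free: 07:30-12:15.
Divya free: 07:00-08:30, 08:45-15:15.
Emeka ∩ Ana: 07:00-13:45, 19:15-19:45.
Emeka ∩ Ana ∩ Quinn: 07:00-13:00.
Emeka ∩ Ana ∩ Quinn ∩ Noa: 07:30-12:15.
Emeka ∩ Ana ∩ Quinn ∩ Noa ∩ Rina: 07:30-12:15.
Emeka ∩ Ana ∩ Quinn ∩ Noa ∩ Rina ∩ Divya: 07:30-08:30, 08:45-12:15.
Those are the intersection windows.
The first common window of at least 60 minutes is 07:30-08:30, so the earliest start is 07:30.

07:30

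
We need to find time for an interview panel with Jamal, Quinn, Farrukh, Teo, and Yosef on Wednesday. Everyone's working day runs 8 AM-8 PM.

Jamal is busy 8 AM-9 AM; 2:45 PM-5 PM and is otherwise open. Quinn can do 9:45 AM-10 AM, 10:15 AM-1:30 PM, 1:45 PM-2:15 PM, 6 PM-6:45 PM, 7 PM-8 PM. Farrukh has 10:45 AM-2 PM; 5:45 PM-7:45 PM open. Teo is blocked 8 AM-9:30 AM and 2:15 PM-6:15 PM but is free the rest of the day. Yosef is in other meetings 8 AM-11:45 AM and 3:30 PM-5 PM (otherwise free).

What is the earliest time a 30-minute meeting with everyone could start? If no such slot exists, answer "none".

Jamal free: 09:00-14:45, 17:00-20:00 (invert busy blocks within the working day).
Quinn free: 09:45-10:00, 10:15-13:30, 13:45-14:15, 18:00-18:45, 19:00-20:00.
Farrukh free: 10:45-14:00, 17:45-19:45.
Teo free: 09:30-14:15, 18:15-20:00 (invert busy blocks within the working day).
Yosef free: 11:45-15:30, 17:00-20:00 (invert busy blocks within the working day).
Jamal ∩ Quinn: 09:45-10:00, 10:15-13:30, 13:45-14:15, 18:00-18:45, 19:00-20:00.
Jamal ∩ Quinn ∩ Farrukh: 10:45-13:30, 13:45-14:00, 18:00-18:45, 19:00-19:45.
Jamal ∩ Quinn ∩ Farrukh ∩ Teo: 10:45-13:30, 13:45-14:00, 18:15-18:45, 19:00-19:45.
Jamal ∩ Quinn ∩ Farrukh ∩ Teo ∩ Yosef: 11:45-13:30, 13:45-14:00, 18:15-18:45, 19:00-19:45.
The first common window of at least 30 minutes is 11:45-13:30, so the earliest start is 11:45.

11:45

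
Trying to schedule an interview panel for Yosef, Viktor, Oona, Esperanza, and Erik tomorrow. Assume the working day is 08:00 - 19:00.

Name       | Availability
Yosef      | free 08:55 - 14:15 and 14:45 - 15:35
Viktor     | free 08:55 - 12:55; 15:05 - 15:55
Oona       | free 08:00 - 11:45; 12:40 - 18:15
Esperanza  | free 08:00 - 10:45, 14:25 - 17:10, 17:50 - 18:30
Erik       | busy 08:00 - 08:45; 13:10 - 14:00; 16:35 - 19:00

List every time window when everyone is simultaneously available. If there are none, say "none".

08:55-10:45, 15:05-15:35

Yosef free: 08:55-14:15, 14:45-15:35.
Viktor free: 08:55-12:55, 15:05-15:55.
Oona free: 08:00-11:45, 12:40-18:15.
Esperanza free: 08:00-10:45, 14:25-17:10, 17:50-18:30.
Erik free: 08:45-13:10, 14:00-16:35 (invert busy blocks within the working day).
Yosef ∩ Viktor: 08:55-12:55, 15:05-15:35.
Yosef ∩ Viktor ∩ Oona: 08:55-11:45, 12:40-12:55, 15:05-15:35.
Yosef ∩ Viktor ∩ Oona ∩ Esperanza: 08:55-10:45, 15:05-15:35.
Yosef ∩ Viktor ∩ Oona ∩ Esperanza ∩ Erik: 08:55-10:45, 15:05-15:35.
Those are the intersection windows.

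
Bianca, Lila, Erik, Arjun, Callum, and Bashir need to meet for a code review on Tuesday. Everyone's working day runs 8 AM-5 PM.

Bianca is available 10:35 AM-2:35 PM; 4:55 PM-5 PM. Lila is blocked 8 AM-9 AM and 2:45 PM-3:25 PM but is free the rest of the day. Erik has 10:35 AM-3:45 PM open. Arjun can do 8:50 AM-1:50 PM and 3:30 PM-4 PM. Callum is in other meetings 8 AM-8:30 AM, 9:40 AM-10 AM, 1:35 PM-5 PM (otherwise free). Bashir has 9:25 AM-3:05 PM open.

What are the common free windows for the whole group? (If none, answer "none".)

Bianca free: 10:35-14:35, 16:55-17:00.
Lila free: 09:00-14:45, 15:25-17:00 (invert busy blocks within the working day).
Erik free: 10:35-15:45.
Arjun free: 08:50-13:50, 15:30-16:00.
Callum free: 08:30-09:40, 10:00-13:35 (invert busy blocks within the working day).
Bashir free: 09:25-15:05.
Bianca ∩ Lila: 10:35-14:35, 16:55-17:00.
Bianca ∩ Lila ∩ Erik: 10:35-14:35.
Bianca ∩ Lila ∩ Erik ∩ Arjun: 10:35-13:50.
Bianca ∩ Lila ∩ Erik ∩ Arjun ∩ Callum: 10:35-13:35.
Bianca ∩ Lila ∩ Erik ∩ Arjun ∩ Callum ∩ Bashir: 10:35-13:35.
Those are the intersection windows.

10:35-13:35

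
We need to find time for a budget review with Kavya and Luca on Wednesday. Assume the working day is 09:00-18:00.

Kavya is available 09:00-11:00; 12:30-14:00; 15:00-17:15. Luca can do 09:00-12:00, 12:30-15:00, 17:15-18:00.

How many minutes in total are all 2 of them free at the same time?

Kavya ∩ Luca: 09:00-11:00, 12:30-14:00.
Those are the intersection windows.
Summing the common windows: 120 + 90 = 210 minutes.

210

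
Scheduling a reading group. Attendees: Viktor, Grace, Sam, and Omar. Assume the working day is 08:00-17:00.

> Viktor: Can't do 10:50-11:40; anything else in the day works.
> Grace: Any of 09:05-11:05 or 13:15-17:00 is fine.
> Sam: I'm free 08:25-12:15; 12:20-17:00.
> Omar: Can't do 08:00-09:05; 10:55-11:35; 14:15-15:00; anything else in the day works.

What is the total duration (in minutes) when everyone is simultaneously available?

Viktor free: 08:00-10:50, 11:40-17:00 (invert busy blocks within the working day).
Grace free: 09:05-11:05, 13:15-17:00.
Sam free: 08:25-12:15, 12:20-17:00.
Omar free: 09:05-10:55, 11:35-14:15, 15:00-17:00 (invert busy blocks within the working day).
Viktor ∩ Grace: 09:05-10:50, 13:15-17:00.
Viktor ∩ Grace ∩ Sam: 09:05-10:50, 13:15-17:00.
Viktor ∩ Grace ∩ Sam ∩ Omar: 09:05-10:50, 13:15-14:15, 15:00-17:00.
So the common availability across everyone is 09:05-10:50, 13:15-14:15, 15:00-17:00.
Summing the common windows: 105 + 60 + 120 = 285 minutes.

285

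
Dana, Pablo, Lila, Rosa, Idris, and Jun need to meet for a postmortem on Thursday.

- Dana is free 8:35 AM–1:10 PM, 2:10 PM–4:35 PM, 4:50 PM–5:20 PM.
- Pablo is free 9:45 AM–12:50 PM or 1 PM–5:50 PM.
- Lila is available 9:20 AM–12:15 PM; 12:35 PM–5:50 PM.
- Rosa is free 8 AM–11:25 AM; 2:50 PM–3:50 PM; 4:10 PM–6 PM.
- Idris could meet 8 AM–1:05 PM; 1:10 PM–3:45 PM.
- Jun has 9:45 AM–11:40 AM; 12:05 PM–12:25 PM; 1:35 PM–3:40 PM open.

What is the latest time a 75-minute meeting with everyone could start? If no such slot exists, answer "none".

Dana ∩ Pablo: 09:45-12:50, 13:00-13:10, 14:10-16:35, 16:50-17:20.
Dana ∩ Pablo ∩ Lila: 09:45-12:15, 12:35-12:50, 13:00-13:10, 14:10-16:35, 16:50-17:20.
Dana ∩ Pablo ∩ Lila ∩ Rosa: 09:45-11:25, 14:50-15:50, 16:10-16:35, 16:50-17:20.
Dana ∩ Pablo ∩ Lila ∩ Rosa ∩ Idris: 09:45-11:25, 14:50-15:45.
Dana ∩ Pablo ∩ Lila ∩ Rosa ∩ Idris ∩ Jun: 09:45-11:25, 14:50-15:40.
So the common availability across everyone is 09:45-11:25, 14:50-15:40.
The last common window of at least 75 minutes is 09:45-11:25; a 75-minute meeting can start as late as 10:10 and still end by 11:25.

10:10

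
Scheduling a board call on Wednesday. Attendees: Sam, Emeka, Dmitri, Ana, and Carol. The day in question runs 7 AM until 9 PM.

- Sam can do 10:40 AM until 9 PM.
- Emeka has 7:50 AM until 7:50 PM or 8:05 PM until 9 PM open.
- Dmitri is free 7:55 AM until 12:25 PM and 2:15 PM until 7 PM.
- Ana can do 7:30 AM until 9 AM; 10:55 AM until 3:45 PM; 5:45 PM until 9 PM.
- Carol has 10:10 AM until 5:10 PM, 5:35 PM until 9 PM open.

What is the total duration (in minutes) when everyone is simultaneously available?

255

Sam ∩ Emeka: 10:40-19:50, 20:05-21:00.
Sam ∩ Emeka ∩ Dmitri: 10:40-12:25, 14:15-19:00.
Sam ∩ Emeka ∩ Dmitri ∩ Ana: 10:55-12:25, 14:15-15:45, 17:45-19:00.
Sam ∩ Emeka ∩ Dmitri ∩ Ana ∩ Carol: 10:55-12:25, 14:15-15:45, 17:45-19:00.
Summing the common windows: 90 + 90 + 75 = 255 minutes.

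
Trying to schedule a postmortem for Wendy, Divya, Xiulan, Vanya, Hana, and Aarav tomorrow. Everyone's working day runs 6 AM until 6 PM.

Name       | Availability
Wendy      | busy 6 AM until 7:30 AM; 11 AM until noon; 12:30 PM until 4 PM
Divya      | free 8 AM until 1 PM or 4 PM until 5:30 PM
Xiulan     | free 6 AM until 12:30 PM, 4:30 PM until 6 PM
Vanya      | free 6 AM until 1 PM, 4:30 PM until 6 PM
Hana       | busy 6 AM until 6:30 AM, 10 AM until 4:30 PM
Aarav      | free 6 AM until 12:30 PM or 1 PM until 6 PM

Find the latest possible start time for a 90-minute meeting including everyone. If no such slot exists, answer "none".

08:30

Wendy free: 07:30-11:00, 12:00-12:30, 16:00-18:00 (invert busy blocks within the working day).
Divya free: 08:00-13:00, 16:00-17:30.
Xiulan free: 06:00-12:30, 16:30-18:00.
Vanya free: 06:00-13:00, 16:30-18:00.
Hana free: 06:30-10:00, 16:30-18:00 (invert busy blocks within the working day).
Aarav free: 06:00-12:30, 13:00-18:00.
Wendy ∩ Divya: 08:00-11:00, 12:00-12:30, 16:00-17:30.
Wendy ∩ Divya ∩ Xiulan: 08:00-11:00, 12:00-12:30, 16:30-17:30.
Wendy ∩ Divya ∩ Xiulan ∩ Vanya: 08:00-11:00, 12:00-12:30, 16:30-17:30.
Wendy ∩ Divya ∩ Xiulan ∩ Vanya ∩ Hana: 08:00-10:00, 16:30-17:30.
Wendy ∩ Divya ∩ Xiulan ∩ Vanya ∩ Hana ∩ Aarav: 08:00-10:00, 16:30-17:30.
Those are the intersection windows.
The last common window of at least 90 minutes is 08:00-10:00; a 90-minute meeting can start as late as 08:30 and still end by 10:00.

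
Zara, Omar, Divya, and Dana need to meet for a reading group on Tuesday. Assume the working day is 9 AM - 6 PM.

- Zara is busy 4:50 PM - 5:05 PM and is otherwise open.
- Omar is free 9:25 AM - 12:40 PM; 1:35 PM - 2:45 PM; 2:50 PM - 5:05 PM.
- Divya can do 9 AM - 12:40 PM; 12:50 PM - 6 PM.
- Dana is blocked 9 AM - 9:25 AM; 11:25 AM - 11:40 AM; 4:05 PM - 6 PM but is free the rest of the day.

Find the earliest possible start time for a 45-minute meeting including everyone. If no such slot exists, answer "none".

09:25

Zara free: 09:00-16:50, 17:05-18:00 (invert busy blocks within the working day).
Omar free: 09:25-12:40, 13:35-14:45, 14:50-17:05.
Divya free: 09:00-12:40, 12:50-18:00.
Dana free: 09:25-11:25, 11:40-16:05 (invert busy blocks within the working day).
Zara ∩ Omar: 09:25-12:40, 13:35-14:45, 14:50-16:50.
Zara ∩ Omar ∩ Divya: 09:25-12:40, 13:35-14:45, 14:50-16:50.
Zara ∩ Omar ∩ Divya ∩ Dana: 09:25-11:25, 11:40-12:40, 13:35-14:45, 14:50-16:05.
So the common availability across everyone is 09:25-11:25, 11:40-12:40, 13:35-14:45, 14:50-16:05.
The first common window of at least 45 minutes is 09:25-11:25, so the earliest start is 09:25.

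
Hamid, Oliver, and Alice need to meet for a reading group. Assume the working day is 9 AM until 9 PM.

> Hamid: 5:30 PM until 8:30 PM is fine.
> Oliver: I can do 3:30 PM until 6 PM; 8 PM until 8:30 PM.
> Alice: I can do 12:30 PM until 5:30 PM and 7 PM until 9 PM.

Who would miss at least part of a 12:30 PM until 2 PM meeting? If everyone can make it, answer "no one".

Hamid, Oliver

Hamid: not fully free for 12:30-14:00. Oliver: not fully free for 12:30-14:00. Alice: free for 12:30-14:00.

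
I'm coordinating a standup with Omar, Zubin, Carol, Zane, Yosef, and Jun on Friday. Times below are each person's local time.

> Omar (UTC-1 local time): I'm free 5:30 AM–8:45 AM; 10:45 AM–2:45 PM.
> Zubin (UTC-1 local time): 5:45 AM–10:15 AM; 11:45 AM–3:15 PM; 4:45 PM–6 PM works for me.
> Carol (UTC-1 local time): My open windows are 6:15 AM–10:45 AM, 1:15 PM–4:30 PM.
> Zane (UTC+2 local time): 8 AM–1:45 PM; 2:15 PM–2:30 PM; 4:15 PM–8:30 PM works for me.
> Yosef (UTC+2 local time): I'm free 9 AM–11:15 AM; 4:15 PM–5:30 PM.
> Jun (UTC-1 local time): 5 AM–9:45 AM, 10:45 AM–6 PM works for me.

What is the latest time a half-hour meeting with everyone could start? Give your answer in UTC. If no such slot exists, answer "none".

Omar in UTC: 06:30-09:45, 11:45-15:45 (add 1h to convert from UTC-1).
Zubin in UTC: 06:45-11:15, 12:45-16:15, 17:45-19:00 (add 1h to convert from UTC-1).
Carol in UTC: 07:15-11:45, 14:15-17:30 (add 1h to convert from UTC-1).
Zane in UTC: 06:00-11:45, 12:15-12:30, 14:15-18:30 (subtract 2h to convert from UTC+2).
Yosef in UTC: 07:00-09:15, 14:15-15:30 (subtract 2h to convert from UTC+2).
Jun in UTC: 06:00-10:45, 11:45-19:00 (add 1h to convert from UTC-1).
Omar ∩ Zubin: 06:45-09:45, 12:45-15:45.
Omar ∩ Zubin ∩ Carol: 07:15-09:45, 14:15-15:45.
Omar ∩ Zubin ∩ Carol ∩ Zane: 07:15-09:45, 14:15-15:45.
Omar ∩ Zubin ∩ Carol ∩ Zane ∩ Yosef: 07:15-09:15, 14:15-15:30.
Omar ∩ Zubin ∩ Carol ∩ Zane ∩ Yosef ∩ Jun: 07:15-09:15, 14:15-15:30.
So the common availability across everyone is 07:15-09:15, 14:15-15:30.
The last common window of at least 30 minutes is 14:15-15:30; a 30-minute meeting can start as late as 15:00 and still end by 15:30.

15:00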